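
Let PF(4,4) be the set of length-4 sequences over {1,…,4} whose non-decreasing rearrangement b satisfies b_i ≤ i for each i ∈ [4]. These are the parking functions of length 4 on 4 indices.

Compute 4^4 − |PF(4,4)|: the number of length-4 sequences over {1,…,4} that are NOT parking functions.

#PF = (5−4)·5^(4−1) = 1 · 125 = 125
One tuple (4,4,4,4) → sorted (4,4,4,4): b_1=4>1, not a PF.
So 256 − 125 = 131 fail.

131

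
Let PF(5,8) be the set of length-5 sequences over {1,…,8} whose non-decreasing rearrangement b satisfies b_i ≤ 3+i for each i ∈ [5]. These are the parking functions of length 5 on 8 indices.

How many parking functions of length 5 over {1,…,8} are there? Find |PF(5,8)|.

26244

Count = 4·9^4 = 4×6561 = 26244 [KW]
Check (2,8,6,2,5) → sorted (2,2,5,6,8): b_i ≤ 3+i ∀i, a PF.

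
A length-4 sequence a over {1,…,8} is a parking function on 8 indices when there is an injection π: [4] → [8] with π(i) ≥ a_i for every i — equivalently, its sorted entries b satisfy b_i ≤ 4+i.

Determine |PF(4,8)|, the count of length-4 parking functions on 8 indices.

3645

|PF(4,8)| = 5·9^3 = 5×729 = 3645 (Konheim–Weiss)
Example (5,6,3,4) → sorted (3,4,5,6): b_i ≤ 4+i ∀i, a PF.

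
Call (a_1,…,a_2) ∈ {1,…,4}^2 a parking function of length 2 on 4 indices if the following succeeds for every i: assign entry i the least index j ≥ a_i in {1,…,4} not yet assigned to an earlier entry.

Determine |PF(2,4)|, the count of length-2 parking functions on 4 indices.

15

|PF(2,4)| = (5−2)·5^(2−1) = 3×5 = 15 (Pollak)
Example (3,4) → sorted (3,4): b_i ≤ 2+i ∀i, a PF.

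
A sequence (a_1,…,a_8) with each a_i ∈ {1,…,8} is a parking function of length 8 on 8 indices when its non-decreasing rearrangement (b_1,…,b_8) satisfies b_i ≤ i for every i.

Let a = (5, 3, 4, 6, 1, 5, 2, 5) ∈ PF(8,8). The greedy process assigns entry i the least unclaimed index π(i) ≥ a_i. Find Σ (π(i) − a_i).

5

Σπ = 8·9/2 = 36 (π permutes [8]); Σa = 5+3+4+6+1+5+2+5 = 31; disp = 36−31 = 5.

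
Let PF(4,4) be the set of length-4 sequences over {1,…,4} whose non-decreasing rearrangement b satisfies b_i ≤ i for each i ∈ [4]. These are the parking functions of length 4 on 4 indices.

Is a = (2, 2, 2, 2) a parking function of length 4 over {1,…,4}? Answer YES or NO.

NO

Sorted: b = (2, 2, 2, 2).
  b_1=2 > 1
  fails at i=1 ⇒ NO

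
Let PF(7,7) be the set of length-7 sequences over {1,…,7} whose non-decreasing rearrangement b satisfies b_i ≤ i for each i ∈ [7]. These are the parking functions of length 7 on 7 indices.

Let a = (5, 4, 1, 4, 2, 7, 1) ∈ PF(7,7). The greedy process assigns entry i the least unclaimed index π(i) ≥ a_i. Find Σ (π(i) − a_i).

4

Σπ = 28 ({1..7} each once); Σa = 5+4+1+4+2+7+1 = 24; disp = 28−24 = 4.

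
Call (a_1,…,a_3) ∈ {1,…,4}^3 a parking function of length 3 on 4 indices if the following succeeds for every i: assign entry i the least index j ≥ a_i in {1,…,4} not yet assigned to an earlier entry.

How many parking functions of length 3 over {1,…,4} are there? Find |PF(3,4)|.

50

#PF = 2·5^2 = 2 · 25 = 50 (Pollak)
Check (3,1,1) → sorted (1,1,3): b_i ≤ 1+i ∀i, a PF.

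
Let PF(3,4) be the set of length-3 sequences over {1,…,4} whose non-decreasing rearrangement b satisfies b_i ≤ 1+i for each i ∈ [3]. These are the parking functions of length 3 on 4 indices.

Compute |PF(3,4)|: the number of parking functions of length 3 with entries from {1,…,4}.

Count = 2·5^2 = 2 · 25 = 50 (Pollak)
Check (4,2,2) → sorted (2,2,4): b_i ≤ 1+i ∀i, a PF.

50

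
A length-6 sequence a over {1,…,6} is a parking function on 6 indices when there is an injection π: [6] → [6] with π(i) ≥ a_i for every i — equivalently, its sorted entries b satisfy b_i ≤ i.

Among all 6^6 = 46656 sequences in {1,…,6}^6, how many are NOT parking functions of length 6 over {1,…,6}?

29849

#PF = (6+1−6)·(6+1)^{6−1} = 1 · 16807 = 16807 [KW]
Check (3,6,6,5,5,6) → sorted (3,5,5,6,6,6): b_1=3>1, not a PF.
Total 46656; non-PF = 46656−16807 = 29849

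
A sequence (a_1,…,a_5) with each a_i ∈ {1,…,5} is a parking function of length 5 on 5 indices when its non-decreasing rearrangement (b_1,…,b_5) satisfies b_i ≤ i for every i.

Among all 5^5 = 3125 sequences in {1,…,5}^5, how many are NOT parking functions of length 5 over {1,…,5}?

1829

|PF(5,5)| = 1·6^4 = 1 · 1296 = 1296 [KW]
Check (5,3,3,4,5) → sorted (3,3,4,5,5): b_1=3>1, not a PF.
So 3125 − 1296 = 1829 fail.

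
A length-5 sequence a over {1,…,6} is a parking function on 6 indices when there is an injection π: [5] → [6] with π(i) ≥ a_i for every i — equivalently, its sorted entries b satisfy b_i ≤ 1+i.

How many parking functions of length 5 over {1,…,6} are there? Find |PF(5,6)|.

4802

#PF = (6−5+1)·(6+1)^(5−1) = 2 · 2401 = 4802 [KW]
Example (5,5,2,1,3) → sorted (1,2,3,5,5): b_i ≤ 1+i ∀i, a PF.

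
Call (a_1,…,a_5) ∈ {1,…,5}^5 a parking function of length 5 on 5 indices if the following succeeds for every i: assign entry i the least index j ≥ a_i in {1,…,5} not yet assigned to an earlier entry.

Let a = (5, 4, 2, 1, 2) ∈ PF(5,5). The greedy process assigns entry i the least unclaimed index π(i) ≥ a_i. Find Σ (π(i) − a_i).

Σπ(i) = 1+…+5 = 15; Σa = 5+4+2+1+2 = 14; disp = 15−14 = 1.

1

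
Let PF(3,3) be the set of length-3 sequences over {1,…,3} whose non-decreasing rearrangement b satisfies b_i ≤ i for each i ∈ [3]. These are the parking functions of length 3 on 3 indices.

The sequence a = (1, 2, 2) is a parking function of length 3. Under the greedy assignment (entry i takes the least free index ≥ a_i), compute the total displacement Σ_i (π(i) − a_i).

1

Σπ = 6 ({1..3} each once); Σa = 1+2+2 = 5; disp = 6−5 = 1.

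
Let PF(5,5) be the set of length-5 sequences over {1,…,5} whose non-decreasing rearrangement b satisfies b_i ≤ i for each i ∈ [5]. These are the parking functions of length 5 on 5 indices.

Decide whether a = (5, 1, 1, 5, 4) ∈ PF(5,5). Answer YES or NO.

NO

Rearranged: b = (1, 1, 4, 5, 5).
  b_1=1 ≤ 1
  b_2=1 ≤ 2
  b_3=4 > 3
  fails at i=3 ⇒ NO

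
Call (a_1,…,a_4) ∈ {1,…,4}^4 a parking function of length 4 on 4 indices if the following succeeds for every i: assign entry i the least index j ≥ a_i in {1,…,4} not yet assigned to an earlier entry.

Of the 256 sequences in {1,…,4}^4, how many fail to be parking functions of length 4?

#PF = 1·5^3 = 1·125 = 125 (Pollak)
Example (3,1,3,3) → sorted (1,3,3,3): b_2=3>2, not a PF.
So 256 − 125 = 131 fail.

131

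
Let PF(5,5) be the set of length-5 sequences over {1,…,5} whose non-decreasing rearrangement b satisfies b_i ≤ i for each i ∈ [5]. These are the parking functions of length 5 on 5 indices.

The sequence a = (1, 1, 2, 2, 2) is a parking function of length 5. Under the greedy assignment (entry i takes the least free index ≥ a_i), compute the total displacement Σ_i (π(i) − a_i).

7

Σπ(i) = 1+…+5 = 15; Σa = 1+1+2+2+2 = 8; disp = 15−8 = 7.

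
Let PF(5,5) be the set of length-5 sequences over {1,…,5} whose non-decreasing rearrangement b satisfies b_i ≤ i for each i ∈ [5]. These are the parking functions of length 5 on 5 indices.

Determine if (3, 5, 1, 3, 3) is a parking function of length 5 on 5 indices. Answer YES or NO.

NO

Sorted: b = (1, 3, 3, 3, 5).
  b_1=1 ≤ 1
  b_2=3 > 2
  fails at i=2 ⇒ NO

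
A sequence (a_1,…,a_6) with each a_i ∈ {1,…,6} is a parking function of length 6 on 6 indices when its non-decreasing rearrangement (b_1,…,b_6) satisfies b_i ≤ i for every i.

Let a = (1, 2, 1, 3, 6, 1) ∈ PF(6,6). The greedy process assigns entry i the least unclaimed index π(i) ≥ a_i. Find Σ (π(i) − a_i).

Σπ = 21 ({1..6} each once); Σa = 1+2+1+3+6+1 = 14; disp = 21−14 = 7.

7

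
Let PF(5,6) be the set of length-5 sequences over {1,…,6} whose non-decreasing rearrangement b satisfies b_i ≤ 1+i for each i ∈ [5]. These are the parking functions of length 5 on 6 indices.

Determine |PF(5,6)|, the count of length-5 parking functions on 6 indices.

4802

#PF = (7−5)·7^(5−1) = 2 · 2401 = 4802 (Konheim–Weiss)
One tuple (2,5,2,5,4) → sorted (2,2,4,5,5): b_i ≤ 1+i ∀i, a PF.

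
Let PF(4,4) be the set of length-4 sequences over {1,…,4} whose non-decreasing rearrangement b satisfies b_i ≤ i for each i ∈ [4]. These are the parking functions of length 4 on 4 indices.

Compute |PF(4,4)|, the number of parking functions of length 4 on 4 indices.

#PF = (4−4+1)·(4+1)^(4−1) = 1×125 = 125 [KW]
E.g. (1,1,4,3) → sorted (1,1,3,4): b_i ≤ i ∀i, a PF.

125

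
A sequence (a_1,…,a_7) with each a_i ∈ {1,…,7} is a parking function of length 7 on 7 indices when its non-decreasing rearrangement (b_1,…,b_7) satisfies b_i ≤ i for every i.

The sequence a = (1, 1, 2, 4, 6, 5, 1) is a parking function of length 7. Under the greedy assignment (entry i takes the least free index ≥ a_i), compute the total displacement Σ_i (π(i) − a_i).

8

Σπ = 28 ({1..7} each once); Σa = 1+1+2+4+6+5+1 = 20; disp = 28−20 = 8.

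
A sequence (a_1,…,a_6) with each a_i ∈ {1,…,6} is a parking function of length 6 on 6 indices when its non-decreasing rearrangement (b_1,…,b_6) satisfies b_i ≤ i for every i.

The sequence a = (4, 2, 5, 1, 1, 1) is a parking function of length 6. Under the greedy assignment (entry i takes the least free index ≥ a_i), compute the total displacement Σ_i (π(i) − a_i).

7

Σπ = 6·7/2 = 21 (π permutes [6]); Σa = 4+2+5+1+1+1 = 14; disp = 21−14 = 7.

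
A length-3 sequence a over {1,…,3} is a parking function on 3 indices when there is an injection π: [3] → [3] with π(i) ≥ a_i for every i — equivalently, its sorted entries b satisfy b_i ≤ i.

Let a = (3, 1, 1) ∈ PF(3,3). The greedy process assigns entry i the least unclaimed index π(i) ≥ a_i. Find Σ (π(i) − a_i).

1

Σπ(i) = 1+…+3 = 6; Σa = 3+1+1 = 5; disp = 6−5 = 1.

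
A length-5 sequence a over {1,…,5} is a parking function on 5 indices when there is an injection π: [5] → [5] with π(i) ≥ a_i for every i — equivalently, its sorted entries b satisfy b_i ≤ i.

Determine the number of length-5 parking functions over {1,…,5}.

#PF = (5+1−5)·(5+1)^{5−1} = 1 · 1296 = 1296 (Pollak)
Example (2,4,5,3,1) → sorted (1,2,3,4,5): b_i ≤ i ∀i, a PF.

1296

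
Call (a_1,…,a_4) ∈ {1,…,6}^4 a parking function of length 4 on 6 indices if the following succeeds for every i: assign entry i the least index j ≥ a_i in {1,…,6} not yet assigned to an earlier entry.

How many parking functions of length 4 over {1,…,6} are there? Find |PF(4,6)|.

1029

|PF| = (6+1−4)·(6+1)^{4−1} = 3 · 343 = 1029 [KW]
Check (5,4,3,3) → sorted (3,3,4,5): b_i ≤ 2+i ∀i, a PF.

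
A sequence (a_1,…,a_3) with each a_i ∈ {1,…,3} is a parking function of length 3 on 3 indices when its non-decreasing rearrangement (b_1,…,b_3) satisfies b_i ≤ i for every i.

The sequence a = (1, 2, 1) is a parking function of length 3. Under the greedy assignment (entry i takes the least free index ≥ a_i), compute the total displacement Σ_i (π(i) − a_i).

Σπ = 3·4/2 = 6 (π permutes [3]); Σa = 1+2+1 = 4; disp = 6−4 = 2.

2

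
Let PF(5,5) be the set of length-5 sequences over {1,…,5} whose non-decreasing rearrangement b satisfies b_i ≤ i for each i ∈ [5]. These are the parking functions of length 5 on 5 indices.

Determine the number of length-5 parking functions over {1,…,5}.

1296

Count = (5−5+1)·(5+1)^(5−1) = 1·1296 = 1296
One tuple (1,5,1,1,4) → sorted (1,1,1,4,5): b_i ≤ i ∀i, a PF.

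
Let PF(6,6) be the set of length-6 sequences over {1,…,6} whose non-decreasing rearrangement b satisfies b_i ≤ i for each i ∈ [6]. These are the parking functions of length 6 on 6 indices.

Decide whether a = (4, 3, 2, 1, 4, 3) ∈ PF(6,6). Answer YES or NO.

YES

Order a: b = (1, 2, 3, 3, 4, 4).
  b_1=1 ≤ 1
  b_2=2 ≤ 2
  b_3=3 ≤ 3
  b_4=3 ≤ 4
  b_5=4 ≤ 5
  b_6=4 ≤ 6
All bounds hold ⇒ YES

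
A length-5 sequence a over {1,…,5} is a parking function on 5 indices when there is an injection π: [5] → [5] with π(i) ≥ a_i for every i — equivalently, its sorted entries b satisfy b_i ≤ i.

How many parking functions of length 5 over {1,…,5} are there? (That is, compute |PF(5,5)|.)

|PF| = 1·6^4 = 1·1296 = 1296 (Pollak)
One tuple (2,2,3,4,1) → sorted (1,2,2,3,4): b_i ≤ i ∀i, a PF.

1296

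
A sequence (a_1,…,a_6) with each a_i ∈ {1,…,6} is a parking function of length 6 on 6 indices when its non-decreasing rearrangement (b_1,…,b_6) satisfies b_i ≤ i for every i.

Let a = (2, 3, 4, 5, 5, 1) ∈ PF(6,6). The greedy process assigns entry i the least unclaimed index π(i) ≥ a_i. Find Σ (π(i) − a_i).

Σπ(i) = 1+…+6 = 21; Σa = 2+3+4+5+5+1 = 20; disp = 21−20 = 1.

1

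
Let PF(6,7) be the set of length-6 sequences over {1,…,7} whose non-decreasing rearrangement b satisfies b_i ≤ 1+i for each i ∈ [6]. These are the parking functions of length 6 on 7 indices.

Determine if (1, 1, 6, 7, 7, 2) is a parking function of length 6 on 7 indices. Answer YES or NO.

NO

Rearranged: b = (1, 1, 2, 6, 7, 7).
  b_1=1 ≤ 2
  b_2=1 ≤ 3
  b_3=2 ≤ 4
  b_4=6 > 5
  fails at i=4 ⇒ NO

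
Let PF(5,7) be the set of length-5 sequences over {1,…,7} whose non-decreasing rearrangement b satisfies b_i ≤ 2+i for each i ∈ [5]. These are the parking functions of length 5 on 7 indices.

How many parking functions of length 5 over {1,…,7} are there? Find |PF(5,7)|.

|PF(5,7)| = (8−5)·8^(5−1) = 3 · 4096 = 12288 (Konheim–Weiss)
One tuple (5,3,7,2,5) → sorted (2,3,5,5,7): b_i ≤ 2+i ∀i, a PF.

12288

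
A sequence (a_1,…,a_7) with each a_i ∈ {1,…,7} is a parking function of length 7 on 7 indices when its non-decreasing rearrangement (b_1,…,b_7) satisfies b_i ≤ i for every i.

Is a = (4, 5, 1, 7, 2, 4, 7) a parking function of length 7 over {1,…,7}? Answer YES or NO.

NO

Sorted: b = (1, 2, 4, 4, 5, 7, 7).
  b_1=1 ≤ 1
  b_2=2 ≤ 2
  b_3=4 > 3
  fails at i=3 ⇒ NO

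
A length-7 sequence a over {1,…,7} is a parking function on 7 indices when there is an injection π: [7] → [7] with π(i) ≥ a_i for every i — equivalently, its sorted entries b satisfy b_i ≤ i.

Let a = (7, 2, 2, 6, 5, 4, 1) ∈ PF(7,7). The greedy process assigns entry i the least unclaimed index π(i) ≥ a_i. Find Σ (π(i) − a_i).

Σπ(i) = 1+…+7 = 28; Σa = 7+2+2+6+5+4+1 = 27; disp = 28−27 = 1.

1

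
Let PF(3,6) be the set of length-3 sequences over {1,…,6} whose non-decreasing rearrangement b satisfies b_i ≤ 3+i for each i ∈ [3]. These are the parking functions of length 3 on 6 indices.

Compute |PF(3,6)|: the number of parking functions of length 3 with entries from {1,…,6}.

|PF(3,6)| = (7−3)·7^(3−1) = 4·49 = 196
Check (4,2,6) → sorted (2,4,6): b_i ≤ 3+i ∀i, a PF.

196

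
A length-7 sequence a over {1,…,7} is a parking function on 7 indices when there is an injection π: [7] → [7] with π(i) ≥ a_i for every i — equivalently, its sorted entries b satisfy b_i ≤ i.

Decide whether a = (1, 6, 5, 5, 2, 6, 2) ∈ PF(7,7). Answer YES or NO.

Sorted: b = (1, 2, 2, 5, 5, 6, 6).
  b_1=1 ≤ 1
  b_2=2 ≤ 2
  b_3=2 ≤ 3
  b_4=5 > 4
  fails at i=4 ⇒ NO

NO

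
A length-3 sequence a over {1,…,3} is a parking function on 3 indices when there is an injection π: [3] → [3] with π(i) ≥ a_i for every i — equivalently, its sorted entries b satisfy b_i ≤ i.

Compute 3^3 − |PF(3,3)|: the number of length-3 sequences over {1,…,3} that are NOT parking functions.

11

|PF(3,3)| = 1·4^2 = 1×16 = 16
One tuple (3,3,3) → sorted (3,3,3): b_1=3>1, not a PF.
3^3 − 16 = 27 − 16 = 11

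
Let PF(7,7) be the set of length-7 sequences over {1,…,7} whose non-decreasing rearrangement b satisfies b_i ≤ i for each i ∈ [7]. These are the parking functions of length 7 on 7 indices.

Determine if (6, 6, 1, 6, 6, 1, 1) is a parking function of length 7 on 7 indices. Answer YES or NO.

NO

Order a: b = (1, 1, 1, 6, 6, 6, 6).
  b_1=1 ≤ 1
  b_2=1 ≤ 2
  b_3=1 ≤ 3
  b_4=6 > 4
  fails at i=4 ⇒ NO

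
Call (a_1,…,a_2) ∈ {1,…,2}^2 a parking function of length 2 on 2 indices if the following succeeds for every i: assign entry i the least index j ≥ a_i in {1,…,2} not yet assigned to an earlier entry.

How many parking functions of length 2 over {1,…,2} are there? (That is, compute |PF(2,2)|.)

3

|PF(2,2)| = (3−2)·3^(2−1) = 1·3 = 3 (Pollak)
E.g. (1,2) → sorted (1,2): b_i ≤ i ∀i, a PF.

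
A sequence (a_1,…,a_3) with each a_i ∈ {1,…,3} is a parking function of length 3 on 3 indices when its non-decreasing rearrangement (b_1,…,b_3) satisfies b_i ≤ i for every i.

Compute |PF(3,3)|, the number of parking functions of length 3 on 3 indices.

|PF| = (4−3)·4^(3−1) = 1×16 = 16
Example (2,3,1) → sorted (1,2,3): b_i ≤ i ∀i, a PF.

16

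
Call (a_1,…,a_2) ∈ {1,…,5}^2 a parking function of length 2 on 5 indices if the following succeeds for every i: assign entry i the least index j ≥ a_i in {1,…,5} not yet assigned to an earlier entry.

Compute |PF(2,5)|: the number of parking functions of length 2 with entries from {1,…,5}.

24

|PF| = (5−2+1)·(5+1)^(2−1) = 4×6 = 24
E.g. (4,3) → sorted (3,4): b_i ≤ 3+i ∀i, a PF.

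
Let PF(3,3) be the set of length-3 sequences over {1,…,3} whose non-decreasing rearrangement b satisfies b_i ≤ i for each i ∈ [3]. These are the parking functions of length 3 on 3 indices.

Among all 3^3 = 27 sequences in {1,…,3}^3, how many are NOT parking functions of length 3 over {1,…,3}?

|PF(3,3)| = (3+1−3)·(3+1)^{3−1} = 1·16 = 16
Example (3,3,2) → sorted (2,3,3): b_1=2>1, not a PF.
So 27 − 16 = 11 fail.

11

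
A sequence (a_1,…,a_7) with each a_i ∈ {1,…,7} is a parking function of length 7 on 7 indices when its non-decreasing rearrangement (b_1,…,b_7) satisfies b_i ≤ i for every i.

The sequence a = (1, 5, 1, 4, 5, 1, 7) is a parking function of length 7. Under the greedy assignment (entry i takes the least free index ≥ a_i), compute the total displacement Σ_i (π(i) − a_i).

Σπ = 7·8/2 = 28 (π permutes [7]); Σa = 1+5+1+4+5+1+7 = 24; disp = 28−24 = 4.

4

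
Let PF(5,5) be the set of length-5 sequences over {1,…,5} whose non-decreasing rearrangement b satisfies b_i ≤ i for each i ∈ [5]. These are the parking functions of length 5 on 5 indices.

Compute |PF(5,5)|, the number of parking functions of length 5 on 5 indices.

#PF = (5−5+1)·(5+1)^(5−1) = 1×1296 = 1296
One tuple (3,1,2,3,1) → sorted (1,1,2,3,3): b_i ≤ i ∀i, a PF.

1296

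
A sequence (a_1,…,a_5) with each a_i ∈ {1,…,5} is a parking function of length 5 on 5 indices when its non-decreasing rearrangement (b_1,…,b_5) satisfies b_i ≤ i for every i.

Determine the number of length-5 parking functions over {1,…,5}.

|PF(5,5)| = 1·6^4 = 1×1296 = 1296 (Konheim–Weiss)
E.g. (5,2,1,1,1) → sorted (1,1,1,2,5): b_i ≤ i ∀i, a PF.

1296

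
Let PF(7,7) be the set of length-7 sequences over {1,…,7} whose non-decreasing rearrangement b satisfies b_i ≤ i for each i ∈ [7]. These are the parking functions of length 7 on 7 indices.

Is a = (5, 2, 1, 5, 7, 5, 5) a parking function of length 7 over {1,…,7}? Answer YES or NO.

Sorted: b = (1, 2, 5, 5, 5, 5, 7).
  b_1=1 ≤ 1
  b_2=2 ≤ 2
  b_3=5 > 3
  fails at i=3 ⇒ NO

NO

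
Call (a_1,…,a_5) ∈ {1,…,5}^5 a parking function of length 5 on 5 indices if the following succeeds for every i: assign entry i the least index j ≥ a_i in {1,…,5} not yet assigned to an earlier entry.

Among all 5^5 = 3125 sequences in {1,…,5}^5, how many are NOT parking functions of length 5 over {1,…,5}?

|PF(5,5)| = 1·6^4 = 1×1296 = 1296 (Pollak)
One tuple (4,3,4,5,1) → sorted (1,3,4,4,5): b_2=3>2, not a PF.
5^5 − 1296 = 3125 − 1296 = 1829

1829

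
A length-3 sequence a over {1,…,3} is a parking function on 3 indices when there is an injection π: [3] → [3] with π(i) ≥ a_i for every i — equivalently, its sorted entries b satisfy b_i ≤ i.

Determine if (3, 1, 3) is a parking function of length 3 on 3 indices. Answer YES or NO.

Sorted: b = (1, 3, 3).
  b_1=1 ≤ 1
  b_2=3 > 2
  fails at i=2 ⇒ NO

NO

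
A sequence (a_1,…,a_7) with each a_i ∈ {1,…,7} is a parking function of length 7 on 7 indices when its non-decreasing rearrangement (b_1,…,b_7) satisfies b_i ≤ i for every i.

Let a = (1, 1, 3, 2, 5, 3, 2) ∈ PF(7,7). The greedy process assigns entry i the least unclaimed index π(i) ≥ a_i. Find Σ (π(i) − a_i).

Σπ = 7·8/2 = 28 (π permutes [7]); Σa = 1+1+3+2+5+3+2 = 17; disp = 28−17 = 11.

11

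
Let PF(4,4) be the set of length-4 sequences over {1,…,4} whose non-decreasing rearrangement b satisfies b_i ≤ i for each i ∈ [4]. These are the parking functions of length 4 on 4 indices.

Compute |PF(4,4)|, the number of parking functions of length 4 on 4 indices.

|PF| = (5−4)·5^(4−1) = 1 · 125 = 125
E.g. (1,2,3,3) → sorted (1,2,3,3): b_i ≤ i ∀i, a PF.

125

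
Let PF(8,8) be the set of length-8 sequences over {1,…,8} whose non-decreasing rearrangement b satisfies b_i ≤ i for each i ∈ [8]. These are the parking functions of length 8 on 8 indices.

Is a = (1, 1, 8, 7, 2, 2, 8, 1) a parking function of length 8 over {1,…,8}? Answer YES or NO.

Sorted: b = (1, 1, 1, 2, 2, 7, 8, 8).
  b_1=1 ≤ 1
  b_2=1 ≤ 2
  b_3=1 ≤ 3
  b_4=2 ≤ 4
  b_5=2 ≤ 5
  b_6=7 > 6
  fails at i=6 ⇒ NO

NO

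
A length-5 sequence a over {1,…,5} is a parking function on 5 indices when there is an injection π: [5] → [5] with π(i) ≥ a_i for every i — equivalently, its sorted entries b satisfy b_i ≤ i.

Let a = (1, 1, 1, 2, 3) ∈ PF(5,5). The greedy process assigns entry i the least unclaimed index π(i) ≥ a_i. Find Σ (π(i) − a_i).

7

Σπ(i) = 1+…+5 = 15; Σa = 1+1+1+2+3 = 8; disp = 15−8 = 7.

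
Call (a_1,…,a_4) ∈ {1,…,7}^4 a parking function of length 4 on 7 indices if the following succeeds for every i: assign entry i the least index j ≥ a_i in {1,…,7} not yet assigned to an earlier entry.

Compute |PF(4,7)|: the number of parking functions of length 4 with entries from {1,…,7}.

|PF(4,7)| = 4·8^3 = 4 · 512 = 2048 [KW]
Check (7,1,3,1) → sorted (1,1,3,7): b_i ≤ 3+i ∀i, a PF.

2048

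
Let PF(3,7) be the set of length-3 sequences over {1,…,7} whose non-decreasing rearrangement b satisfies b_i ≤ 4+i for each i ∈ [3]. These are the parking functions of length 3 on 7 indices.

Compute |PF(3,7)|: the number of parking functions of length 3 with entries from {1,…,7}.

#PF = (8−3)·8^(3−1) = 5 · 64 = 320 [KW]
Check (1,5,6) → sorted (1,5,6): b_i ≤ 4+i ∀i, a PF.

320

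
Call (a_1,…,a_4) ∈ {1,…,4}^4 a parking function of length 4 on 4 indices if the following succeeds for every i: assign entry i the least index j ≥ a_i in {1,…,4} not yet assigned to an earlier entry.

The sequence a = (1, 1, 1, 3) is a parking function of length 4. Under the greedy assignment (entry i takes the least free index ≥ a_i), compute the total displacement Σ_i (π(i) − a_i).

4

Σπ = 10 ({1..4} each once); Σa = 1+1+1+3 = 6; disp = 10−6 = 4.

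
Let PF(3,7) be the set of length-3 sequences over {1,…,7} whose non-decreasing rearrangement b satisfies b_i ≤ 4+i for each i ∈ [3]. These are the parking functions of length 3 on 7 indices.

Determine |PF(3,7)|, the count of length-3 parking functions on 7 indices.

Count = (7+1−3)·(7+1)^{3−1} = 5×64 = 320 [KW]
Example (2,5,6) → sorted (2,5,6): b_i ≤ 4+i ∀i, a PF.

320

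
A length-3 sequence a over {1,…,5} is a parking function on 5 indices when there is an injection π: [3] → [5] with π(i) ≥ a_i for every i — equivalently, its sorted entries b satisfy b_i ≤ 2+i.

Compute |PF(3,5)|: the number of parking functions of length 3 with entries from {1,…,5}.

|PF(3,5)| = (6−3)·6^(3−1) = 3×36 = 108 (Konheim–Weiss)
Example (5,3,1) → sorted (1,3,5): b_i ≤ 2+i ∀i, a PF.

108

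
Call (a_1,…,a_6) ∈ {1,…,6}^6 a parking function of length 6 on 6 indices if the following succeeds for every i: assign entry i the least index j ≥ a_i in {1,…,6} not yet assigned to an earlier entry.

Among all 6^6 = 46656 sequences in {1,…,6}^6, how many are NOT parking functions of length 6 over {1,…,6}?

29849

#PF = (6+1−6)·(6+1)^{6−1} = 1 · 16807 = 16807 [KW]
Check (2,2,3,6,6,6) → sorted (2,2,3,6,6,6): b_1=2>1, not a PF.
So 46656 − 16807 = 29849 fail.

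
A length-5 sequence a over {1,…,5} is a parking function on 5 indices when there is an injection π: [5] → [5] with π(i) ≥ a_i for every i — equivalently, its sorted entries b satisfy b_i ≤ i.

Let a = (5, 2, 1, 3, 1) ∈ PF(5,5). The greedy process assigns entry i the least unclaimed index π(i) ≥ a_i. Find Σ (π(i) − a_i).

Σπ = 5·6/2 = 15 (π permutes [5]); Σa = 5+2+1+3+1 = 12; disp = 15−12 = 3.

3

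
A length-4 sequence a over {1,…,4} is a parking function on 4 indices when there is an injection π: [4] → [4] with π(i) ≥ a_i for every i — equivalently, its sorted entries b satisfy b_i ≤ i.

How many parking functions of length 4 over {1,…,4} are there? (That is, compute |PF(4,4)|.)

#PF = (4+1−4)·(4+1)^{4−1} = 1×125 = 125
Example (1,3,1,3) → sorted (1,1,3,3): b_i ≤ i ∀i, a PF.

125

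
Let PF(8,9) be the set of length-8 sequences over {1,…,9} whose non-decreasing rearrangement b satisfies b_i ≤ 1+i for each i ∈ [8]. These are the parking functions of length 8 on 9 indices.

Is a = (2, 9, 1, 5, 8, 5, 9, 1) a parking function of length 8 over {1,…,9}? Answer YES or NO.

NO

Order a: b = (1, 1, 2, 5, 5, 8, 9, 9).
  b_1=1 ≤ 2
  b_2=1 ≤ 3
  b_3=2 ≤ 4
  b_4=5 ≤ 5
  b_5=5 ≤ 6
  b_6=8 > 7
  fails at i=6 ⇒ NO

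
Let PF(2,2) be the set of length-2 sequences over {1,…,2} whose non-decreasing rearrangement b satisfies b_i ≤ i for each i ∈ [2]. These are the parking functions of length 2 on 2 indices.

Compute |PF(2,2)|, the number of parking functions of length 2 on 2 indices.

3

Count = (2+1−2)·(2+1)^{2−1} = 1 · 3 = 3 (Konheim–Weiss)
One tuple (1,1) → sorted (1,1): b_i ≤ i ∀i, a PF.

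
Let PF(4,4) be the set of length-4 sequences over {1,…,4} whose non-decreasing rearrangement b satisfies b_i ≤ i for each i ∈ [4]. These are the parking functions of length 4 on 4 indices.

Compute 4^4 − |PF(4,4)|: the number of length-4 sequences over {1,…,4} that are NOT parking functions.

|PF| = (4−4+1)·(4+1)^(4−1) = 1 · 125 = 125 [KW]
One tuple (4,4,2,4) → sorted (2,4,4,4): b_1=2>1, not a PF.
So 256 − 125 = 131 fail.

131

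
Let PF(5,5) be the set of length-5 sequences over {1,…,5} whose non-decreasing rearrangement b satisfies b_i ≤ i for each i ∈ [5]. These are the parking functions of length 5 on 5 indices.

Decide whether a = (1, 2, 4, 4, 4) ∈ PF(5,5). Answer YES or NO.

Sorted: b = (1, 2, 4, 4, 4).
  b_1=1 ≤ 1
  b_2=2 ≤ 2
  b_3=4 > 3
  fails at i=3 ⇒ NO

NO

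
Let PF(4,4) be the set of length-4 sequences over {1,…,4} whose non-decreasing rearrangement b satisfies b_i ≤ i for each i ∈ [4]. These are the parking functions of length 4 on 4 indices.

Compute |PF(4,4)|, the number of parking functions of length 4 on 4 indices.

|PF| = (5−4)·5^(4−1) = 1 · 125 = 125 (Konheim–Weiss)
One tuple (3,2,2,1) → sorted (1,2,2,3): b_i ≤ i ∀i, a PF.

125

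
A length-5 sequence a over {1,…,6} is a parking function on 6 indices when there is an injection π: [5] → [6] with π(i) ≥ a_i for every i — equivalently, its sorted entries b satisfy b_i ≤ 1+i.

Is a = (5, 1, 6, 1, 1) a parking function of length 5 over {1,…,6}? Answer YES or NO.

YES

Sorted: b = (1, 1, 1, 5, 6).
  b_1=1 ≤ 2
  b_2=1 ≤ 3
  b_3=1 ≤ 4
  b_4=5 ≤ 5
  b_5=6 ≤ 6
All bounds hold ⇒ YES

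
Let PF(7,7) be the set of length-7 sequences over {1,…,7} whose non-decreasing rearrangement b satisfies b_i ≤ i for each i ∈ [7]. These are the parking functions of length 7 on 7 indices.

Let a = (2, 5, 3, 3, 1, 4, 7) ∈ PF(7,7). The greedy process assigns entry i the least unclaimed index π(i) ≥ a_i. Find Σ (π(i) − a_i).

3

Σπ(i) = 1+…+7 = 28; Σa = 2+5+3+3+1+4+7 = 25; disp = 28−25 = 3.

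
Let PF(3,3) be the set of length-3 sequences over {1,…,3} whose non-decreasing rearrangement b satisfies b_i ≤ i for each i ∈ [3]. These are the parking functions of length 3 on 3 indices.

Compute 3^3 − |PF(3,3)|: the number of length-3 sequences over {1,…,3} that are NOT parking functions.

11

|PF(3,3)| = (3−3+1)·(3+1)^(3−1) = 1 · 16 = 16 [KW]
One tuple (2,3,3) → sorted (2,3,3): b_1=2>1, not a PF.
Total 27; non-PF = 27−16 = 11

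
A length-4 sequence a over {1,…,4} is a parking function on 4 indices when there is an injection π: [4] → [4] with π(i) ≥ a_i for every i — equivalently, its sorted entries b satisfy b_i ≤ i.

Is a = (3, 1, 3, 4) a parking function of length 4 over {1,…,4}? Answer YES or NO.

NO

Rearranged: b = (1, 3, 3, 4).
  b_1=1 ≤ 1
  b_2=3 > 2
  fails at i=2 ⇒ NO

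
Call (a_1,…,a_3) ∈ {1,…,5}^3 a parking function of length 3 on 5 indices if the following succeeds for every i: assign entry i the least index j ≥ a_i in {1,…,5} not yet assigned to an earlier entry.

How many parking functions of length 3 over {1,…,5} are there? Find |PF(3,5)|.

108

#PF = (5+1−3)·(5+1)^{3−1} = 3·36 = 108 (Konheim–Weiss)
Example (2,4,1) → sorted (1,2,4): b_i ≤ 2+i ∀i, a PF.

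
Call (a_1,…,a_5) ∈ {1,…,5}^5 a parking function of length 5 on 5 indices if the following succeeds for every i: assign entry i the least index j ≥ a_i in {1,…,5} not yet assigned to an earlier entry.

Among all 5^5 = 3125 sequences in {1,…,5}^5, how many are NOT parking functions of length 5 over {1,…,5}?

#PF = (6−5)·6^(5−1) = 1·1296 = 1296
E.g. (3,3,4,5,4) → sorted (3,3,4,4,5): b_1=3>1, not a PF.
5^5 − 1296 = 3125 − 1296 = 1829

1829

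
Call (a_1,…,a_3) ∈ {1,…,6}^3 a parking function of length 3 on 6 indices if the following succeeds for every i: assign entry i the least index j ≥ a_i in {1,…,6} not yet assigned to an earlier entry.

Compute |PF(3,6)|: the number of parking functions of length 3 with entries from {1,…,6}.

|PF(3,6)| = (7−3)·7^(3−1) = 4×49 = 196 [KW]
One tuple (5,1,4) → sorted (1,4,5): b_i ≤ 3+i ∀i, a PF.

196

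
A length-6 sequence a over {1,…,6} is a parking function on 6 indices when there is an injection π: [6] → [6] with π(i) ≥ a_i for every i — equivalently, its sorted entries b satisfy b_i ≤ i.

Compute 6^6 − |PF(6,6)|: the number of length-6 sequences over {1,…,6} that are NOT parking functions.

29849

Count = 1·7^5 = 1 · 16807 = 16807 (Konheim–Weiss)
One tuple (4,6,3,4,3,6) → sorted (3,3,4,4,6,6): b_1=3>1, not a PF.
Total 46656; non-PF = 46656−16807 = 29849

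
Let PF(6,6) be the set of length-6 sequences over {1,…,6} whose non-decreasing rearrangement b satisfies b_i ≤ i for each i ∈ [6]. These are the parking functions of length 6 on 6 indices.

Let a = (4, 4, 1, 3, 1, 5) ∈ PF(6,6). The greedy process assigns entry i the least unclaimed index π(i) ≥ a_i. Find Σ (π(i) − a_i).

3

Σπ(i) = 1+…+6 = 21; Σa = 4+4+1+3+1+5 = 18; disp = 21−18 = 3.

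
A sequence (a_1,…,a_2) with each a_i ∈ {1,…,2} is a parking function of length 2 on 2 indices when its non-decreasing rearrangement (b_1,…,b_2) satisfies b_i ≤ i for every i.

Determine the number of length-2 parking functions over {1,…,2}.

Count = 1·3^1 = 1·3 = 3 (Pollak)
Example (1,2) → sorted (1,2): b_i ≤ i ∀i, a PF.

3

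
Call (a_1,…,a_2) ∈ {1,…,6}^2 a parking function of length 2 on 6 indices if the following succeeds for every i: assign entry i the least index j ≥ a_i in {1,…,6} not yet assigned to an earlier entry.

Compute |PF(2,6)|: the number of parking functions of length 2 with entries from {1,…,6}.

|PF(2,6)| = (7−2)·7^(2−1) = 5×7 = 35
Check (3,3) → sorted (3,3): b_i ≤ 4+i ∀i, a PF.

35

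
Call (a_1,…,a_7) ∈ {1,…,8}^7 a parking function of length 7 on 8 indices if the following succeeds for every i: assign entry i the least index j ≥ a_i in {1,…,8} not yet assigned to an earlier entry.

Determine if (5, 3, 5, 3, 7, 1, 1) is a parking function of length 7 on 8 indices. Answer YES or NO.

Sorted: b = (1, 1, 3, 3, 5, 5, 7).
  b_1=1 ≤ 2
  b_2=1 ≤ 3
  b_3=3 ≤ 4
  b_4=3 ≤ 5
  b_5=5 ≤ 6
  b_6=5 ≤ 7
  b_7=7 ≤ 8
All bounds hold ⇒ YES

YES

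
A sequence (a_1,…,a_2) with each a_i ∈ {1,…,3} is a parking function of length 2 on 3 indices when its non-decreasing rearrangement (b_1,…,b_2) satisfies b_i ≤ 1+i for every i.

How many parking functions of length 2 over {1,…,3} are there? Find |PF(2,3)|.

8

|PF(2,3)| = (3−2+1)·(3+1)^(2−1) = 2·4 = 8 (Konheim–Weiss)
E.g. (2,2) → sorted (2,2): b_i ≤ 1+i ∀i, a PF.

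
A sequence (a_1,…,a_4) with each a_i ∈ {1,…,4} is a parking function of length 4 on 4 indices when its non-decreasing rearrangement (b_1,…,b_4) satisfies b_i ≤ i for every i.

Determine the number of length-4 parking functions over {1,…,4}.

125

|PF(4,4)| = (4−4+1)·(4+1)^(4−1) = 1 · 125 = 125 (Pollak)
Example (2,4,1,1) → sorted (1,1,2,4): b_i ≤ i ∀i, a PF.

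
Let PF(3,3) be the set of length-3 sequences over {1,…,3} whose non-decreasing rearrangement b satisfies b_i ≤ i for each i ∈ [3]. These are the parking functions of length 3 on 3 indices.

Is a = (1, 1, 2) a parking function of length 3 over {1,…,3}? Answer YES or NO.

Rearranged: b = (1, 1, 2).
  b_1=1 ≤ 1
  b_2=1 ≤ 2
  b_3=2 ≤ 3
All bounds hold ⇒ YES

YES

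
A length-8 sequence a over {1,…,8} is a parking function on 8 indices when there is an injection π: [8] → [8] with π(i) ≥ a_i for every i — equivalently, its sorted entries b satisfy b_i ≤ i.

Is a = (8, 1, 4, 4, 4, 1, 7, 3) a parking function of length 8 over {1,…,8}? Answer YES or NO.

YES

Rearranged: b = (1, 1, 3, 4, 4, 4, 7, 8).
  b_1=1 ≤ 1
  b_2=1 ≤ 2
  b_3=3 ≤ 3
  b_4=4 ≤ 4
  b_5=4 ≤ 5
  b_6=4 ≤ 6
  b_7=7 ≤ 7
  b_8=8 ≤ 8
All bounds hold ⇒ YES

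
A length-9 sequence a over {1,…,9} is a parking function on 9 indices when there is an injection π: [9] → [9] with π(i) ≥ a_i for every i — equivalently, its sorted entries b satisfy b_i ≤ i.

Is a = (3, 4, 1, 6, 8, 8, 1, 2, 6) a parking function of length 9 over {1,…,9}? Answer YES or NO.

Order a: b = (1, 1, 2, 3, 4, 6, 6, 8, 8).
  b_1=1 ≤ 1
  b_2=1 ≤ 2
  b_3=2 ≤ 3
  b_4=3 ≤ 4
  b_5=4 ≤ 5
  b_6=6 ≤ 6
  b_7=6 ≤ 7
  b_8=8 ≤ 8
  b_9=8 ≤ 9
All bounds hold ⇒ YES

YES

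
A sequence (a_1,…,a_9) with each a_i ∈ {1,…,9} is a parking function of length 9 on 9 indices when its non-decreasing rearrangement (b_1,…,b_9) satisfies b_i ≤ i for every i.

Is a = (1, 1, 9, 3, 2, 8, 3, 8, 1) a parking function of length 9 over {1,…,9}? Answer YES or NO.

NO

Rearranged: b = (1, 1, 1, 2, 3, 3, 8, 8, 9).
  b_1=1 ≤ 1
  b_2=1 ≤ 2
  b_3=1 ≤ 3
  b_4=2 ≤ 4
  b_5=3 ≤ 5
  b_6=3 ≤ 6
  b_7=8 > 7
  fails at i=7 ⇒ NO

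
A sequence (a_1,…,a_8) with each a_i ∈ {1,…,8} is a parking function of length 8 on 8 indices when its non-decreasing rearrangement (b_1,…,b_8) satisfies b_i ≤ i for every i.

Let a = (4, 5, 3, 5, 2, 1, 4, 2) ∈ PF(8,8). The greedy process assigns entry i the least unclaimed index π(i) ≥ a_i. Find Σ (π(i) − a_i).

10

Σπ = 36 ({1..8} each once); Σa = 4+5+3+5+2+1+4+2 = 26; disp = 36−26 = 10.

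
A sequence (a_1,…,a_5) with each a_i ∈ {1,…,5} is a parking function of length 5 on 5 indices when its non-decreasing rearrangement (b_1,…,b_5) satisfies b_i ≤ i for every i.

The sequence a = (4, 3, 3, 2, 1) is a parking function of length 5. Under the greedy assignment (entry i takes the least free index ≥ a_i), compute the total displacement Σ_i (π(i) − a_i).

Σπ(i) = 1+…+5 = 15; Σa = 4+3+3+2+1 = 13; disp = 15−13 = 2.

2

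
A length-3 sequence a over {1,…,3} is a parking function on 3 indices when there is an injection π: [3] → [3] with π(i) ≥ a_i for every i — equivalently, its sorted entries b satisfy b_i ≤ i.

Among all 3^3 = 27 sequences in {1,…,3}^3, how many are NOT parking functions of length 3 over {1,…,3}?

#PF = (3−3+1)·(3+1)^(3−1) = 1×16 = 16 (Konheim–Weiss)
E.g. (1,3,3) → sorted (1,3,3): b_2=3>2, not a PF.
Total 27; non-PF = 27−16 = 11

11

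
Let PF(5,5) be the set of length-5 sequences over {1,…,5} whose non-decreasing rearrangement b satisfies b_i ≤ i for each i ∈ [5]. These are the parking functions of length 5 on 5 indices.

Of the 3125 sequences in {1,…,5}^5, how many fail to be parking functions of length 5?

1829

|PF| = (5−5+1)·(5+1)^(5−1) = 1 · 1296 = 1296 (Pollak)
Example (5,5,3,2,3) → sorted (2,3,3,5,5): b_1=2>1, not a PF.
Total 3125; non-PF = 3125−1296 = 1829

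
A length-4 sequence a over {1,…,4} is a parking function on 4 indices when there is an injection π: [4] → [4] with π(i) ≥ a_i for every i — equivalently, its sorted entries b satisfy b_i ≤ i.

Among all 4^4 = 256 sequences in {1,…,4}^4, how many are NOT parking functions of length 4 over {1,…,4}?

131

|PF| = (4+1−4)·(4+1)^{4−1} = 1×125 = 125
E.g. (4,4,4,4) → sorted (4,4,4,4): b_1=4>1, not a PF.
Total 256; non-PF = 256−125 = 131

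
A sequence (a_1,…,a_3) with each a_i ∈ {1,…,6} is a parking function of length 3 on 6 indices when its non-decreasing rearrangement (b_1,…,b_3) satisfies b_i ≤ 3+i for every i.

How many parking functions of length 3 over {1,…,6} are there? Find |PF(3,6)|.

196

#PF = (6−3+1)·(6+1)^(3−1) = 4 · 49 = 196 (Konheim–Weiss)
Check (4,6,2) → sorted (2,4,6): b_i ≤ 3+i ∀i, a PF.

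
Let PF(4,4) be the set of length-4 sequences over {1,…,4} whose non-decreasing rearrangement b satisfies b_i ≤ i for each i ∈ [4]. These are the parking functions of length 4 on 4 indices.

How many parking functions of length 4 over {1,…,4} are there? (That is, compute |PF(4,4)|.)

Count = (5−4)·5^(4−1) = 1·125 = 125 [KW]
One tuple (1,3,3,2) → sorted (1,2,3,3): b_i ≤ i ∀i, a PF.

125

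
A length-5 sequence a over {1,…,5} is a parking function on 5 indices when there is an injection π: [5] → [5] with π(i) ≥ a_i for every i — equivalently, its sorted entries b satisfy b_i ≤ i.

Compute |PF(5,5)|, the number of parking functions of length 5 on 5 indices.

1296

Count = (5+1−5)·(5+1)^{5−1} = 1·1296 = 1296 (Konheim–Weiss)
One tuple (2,1,1,2,5) → sorted (1,1,2,2,5): b_i ≤ i ∀i, a PF.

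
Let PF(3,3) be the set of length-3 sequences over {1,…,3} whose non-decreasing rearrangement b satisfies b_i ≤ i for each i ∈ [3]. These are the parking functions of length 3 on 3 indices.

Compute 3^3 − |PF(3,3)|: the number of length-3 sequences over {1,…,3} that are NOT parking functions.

|PF| = (3+1−3)·(3+1)^{3−1} = 1 · 16 = 16 (Konheim–Weiss)
Check (2,3,3) → sorted (2,3,3): b_1=2>1, not a PF.
Total 27; non-PF = 27−16 = 11

11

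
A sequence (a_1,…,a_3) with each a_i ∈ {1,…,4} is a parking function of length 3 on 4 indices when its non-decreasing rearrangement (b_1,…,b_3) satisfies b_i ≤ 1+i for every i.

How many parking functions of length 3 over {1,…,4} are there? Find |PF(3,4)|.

Count = (4−3+1)·(4+1)^(3−1) = 2·25 = 50 (Konheim–Weiss)
Example (3,3,1) → sorted (1,3,3): b_i ≤ 1+i ∀i, a PF.

50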